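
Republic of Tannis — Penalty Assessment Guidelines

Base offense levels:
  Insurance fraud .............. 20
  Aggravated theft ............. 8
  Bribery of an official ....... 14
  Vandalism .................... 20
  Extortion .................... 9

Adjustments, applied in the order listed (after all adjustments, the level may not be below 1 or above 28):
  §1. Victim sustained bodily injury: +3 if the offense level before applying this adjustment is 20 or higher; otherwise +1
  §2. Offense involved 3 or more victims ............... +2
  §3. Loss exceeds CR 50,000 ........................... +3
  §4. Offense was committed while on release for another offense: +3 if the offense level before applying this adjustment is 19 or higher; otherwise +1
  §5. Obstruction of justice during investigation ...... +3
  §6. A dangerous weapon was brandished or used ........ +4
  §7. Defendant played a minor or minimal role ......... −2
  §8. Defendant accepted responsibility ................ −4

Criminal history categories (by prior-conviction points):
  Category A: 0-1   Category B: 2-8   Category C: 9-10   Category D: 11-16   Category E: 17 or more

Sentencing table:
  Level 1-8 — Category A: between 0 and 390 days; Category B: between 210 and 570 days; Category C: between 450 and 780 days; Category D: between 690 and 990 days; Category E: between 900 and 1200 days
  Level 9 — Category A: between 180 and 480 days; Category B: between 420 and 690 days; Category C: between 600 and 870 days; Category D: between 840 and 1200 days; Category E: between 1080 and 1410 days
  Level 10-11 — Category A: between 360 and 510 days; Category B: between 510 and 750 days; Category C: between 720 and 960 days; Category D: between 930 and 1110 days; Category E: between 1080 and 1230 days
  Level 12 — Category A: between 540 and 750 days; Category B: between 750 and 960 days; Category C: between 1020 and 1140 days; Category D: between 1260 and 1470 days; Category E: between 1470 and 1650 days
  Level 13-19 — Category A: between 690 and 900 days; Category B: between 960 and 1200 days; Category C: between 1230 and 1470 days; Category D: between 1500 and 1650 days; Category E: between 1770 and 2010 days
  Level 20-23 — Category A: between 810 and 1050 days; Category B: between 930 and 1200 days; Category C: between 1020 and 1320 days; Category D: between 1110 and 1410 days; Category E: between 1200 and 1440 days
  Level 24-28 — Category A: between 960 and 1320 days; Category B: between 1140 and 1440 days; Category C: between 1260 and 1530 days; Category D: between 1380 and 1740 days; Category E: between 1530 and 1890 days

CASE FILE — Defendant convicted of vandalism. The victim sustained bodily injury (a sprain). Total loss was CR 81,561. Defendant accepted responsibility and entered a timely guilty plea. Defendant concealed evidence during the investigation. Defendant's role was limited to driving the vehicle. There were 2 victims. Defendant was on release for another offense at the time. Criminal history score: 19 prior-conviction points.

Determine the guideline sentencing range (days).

1530-1890 days

Base offense level for vandalism: 20.
§1 applies (level before this adjustment is 20 ≥ 20, so +3): 20 + 3 = 23.
§2 does not apply.
§3 applies: 23 + 3 = 26.
§4 applies (level before this adjustment is 26 ≥ 19, so +3): 26 + 3 = 29.
§5 applies: 29 + 3 = 32.
§7 applies: 32 − 2 = 30.
§8 applies: 30 − 4 = 26.
Final offense level: 26.
Criminal history: 19 prior points → Category E (17+).
Level 26 falls in the 24-28 band.
Grid: Level 24-28 × Category E = 1530-1890 days.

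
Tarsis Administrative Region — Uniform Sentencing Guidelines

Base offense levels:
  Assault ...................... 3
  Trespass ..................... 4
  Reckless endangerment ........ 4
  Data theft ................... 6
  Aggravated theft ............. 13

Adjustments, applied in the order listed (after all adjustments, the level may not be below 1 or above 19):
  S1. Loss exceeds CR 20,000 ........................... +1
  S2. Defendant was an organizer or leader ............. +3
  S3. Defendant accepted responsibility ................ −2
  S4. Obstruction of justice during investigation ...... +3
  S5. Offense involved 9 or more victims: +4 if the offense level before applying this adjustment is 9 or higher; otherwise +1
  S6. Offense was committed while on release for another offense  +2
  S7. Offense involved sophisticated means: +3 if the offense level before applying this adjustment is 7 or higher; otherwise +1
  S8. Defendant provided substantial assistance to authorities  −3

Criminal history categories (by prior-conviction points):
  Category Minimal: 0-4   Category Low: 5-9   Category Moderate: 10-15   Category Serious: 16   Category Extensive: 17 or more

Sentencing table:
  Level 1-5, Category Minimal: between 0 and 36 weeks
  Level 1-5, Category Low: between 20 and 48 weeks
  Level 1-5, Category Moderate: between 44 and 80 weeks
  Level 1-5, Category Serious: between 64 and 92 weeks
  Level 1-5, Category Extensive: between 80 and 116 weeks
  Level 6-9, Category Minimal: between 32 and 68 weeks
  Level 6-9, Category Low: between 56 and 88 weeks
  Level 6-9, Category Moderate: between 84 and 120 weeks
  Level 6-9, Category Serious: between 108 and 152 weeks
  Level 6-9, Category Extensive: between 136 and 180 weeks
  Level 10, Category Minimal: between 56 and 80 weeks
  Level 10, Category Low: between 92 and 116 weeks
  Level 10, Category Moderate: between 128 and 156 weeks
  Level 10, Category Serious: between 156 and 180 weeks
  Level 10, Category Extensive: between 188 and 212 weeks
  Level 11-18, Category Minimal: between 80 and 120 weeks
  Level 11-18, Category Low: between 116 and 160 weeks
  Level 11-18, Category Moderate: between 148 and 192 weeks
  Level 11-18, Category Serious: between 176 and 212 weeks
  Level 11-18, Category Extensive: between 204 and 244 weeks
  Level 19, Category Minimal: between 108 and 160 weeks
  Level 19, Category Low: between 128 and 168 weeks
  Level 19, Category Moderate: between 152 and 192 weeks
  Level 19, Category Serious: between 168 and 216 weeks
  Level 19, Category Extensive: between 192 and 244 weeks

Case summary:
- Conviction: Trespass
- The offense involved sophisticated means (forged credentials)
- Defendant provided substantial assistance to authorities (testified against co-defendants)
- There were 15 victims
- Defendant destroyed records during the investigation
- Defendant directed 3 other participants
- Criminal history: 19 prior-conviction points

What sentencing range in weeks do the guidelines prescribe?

204-244 weeks

Base offense level for trespass: 4.
S1 does not apply.
S2 applies: 4 + 3 = 7.
S4 applies: 7 + 3 = 10.
S5 applies (level before this adjustment is 10 ≥ 9, so +4): 10 + 4 = 14.
S7 applies (level before this adjustment is 14 ≥ 7, so +3): 14 + 3 = 17.
S8 applies: 17 − 3 = 14.
Final offense level: 14.
Criminal history: 19 prior points → Category Extensive (17+).
Level 14 falls in the 11-18 band.
Grid: Level 11-18 × Category Extensive = 204-244 weeks.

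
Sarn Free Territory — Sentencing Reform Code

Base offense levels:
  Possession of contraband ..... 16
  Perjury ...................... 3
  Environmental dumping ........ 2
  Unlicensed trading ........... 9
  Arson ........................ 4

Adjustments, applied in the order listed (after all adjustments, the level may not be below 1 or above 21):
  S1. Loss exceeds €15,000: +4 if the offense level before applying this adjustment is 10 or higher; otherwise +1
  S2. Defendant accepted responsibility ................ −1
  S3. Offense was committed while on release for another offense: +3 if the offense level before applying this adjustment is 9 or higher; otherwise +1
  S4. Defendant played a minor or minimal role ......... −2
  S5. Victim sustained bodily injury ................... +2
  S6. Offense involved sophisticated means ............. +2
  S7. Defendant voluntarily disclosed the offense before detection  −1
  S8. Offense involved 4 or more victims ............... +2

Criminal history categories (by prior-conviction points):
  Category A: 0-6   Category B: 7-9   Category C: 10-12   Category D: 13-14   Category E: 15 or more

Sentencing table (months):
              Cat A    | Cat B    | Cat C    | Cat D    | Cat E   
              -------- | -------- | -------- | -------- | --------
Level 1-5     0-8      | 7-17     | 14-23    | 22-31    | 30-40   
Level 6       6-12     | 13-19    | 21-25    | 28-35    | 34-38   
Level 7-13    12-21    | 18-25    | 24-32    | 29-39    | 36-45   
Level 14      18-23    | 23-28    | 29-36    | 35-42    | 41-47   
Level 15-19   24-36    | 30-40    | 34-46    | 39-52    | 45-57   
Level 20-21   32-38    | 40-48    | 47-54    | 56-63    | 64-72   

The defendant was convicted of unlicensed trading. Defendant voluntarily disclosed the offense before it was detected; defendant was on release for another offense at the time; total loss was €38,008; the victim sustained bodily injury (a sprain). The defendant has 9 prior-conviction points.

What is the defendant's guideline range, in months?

23-28 months

Base offense level for unlicensed trading: 9.
S1 applies (level before this adjustment is 9 < 10, so +1): 9 + 1 = 10.
S3 applies (level before this adjustment is 10 ≥ 9, so +3): 10 + 3 = 13.
S5 applies: 13 + 2 = 15.
S6 does not apply.
S7 applies: 15 − 1 = 14.
S8 does not apply.
Final offense level: 14.
Criminal history: 9 prior points → Category B (7-9).
Level 14 falls in the 14 band.
Grid: Level 14 × Category B = 23-28 months.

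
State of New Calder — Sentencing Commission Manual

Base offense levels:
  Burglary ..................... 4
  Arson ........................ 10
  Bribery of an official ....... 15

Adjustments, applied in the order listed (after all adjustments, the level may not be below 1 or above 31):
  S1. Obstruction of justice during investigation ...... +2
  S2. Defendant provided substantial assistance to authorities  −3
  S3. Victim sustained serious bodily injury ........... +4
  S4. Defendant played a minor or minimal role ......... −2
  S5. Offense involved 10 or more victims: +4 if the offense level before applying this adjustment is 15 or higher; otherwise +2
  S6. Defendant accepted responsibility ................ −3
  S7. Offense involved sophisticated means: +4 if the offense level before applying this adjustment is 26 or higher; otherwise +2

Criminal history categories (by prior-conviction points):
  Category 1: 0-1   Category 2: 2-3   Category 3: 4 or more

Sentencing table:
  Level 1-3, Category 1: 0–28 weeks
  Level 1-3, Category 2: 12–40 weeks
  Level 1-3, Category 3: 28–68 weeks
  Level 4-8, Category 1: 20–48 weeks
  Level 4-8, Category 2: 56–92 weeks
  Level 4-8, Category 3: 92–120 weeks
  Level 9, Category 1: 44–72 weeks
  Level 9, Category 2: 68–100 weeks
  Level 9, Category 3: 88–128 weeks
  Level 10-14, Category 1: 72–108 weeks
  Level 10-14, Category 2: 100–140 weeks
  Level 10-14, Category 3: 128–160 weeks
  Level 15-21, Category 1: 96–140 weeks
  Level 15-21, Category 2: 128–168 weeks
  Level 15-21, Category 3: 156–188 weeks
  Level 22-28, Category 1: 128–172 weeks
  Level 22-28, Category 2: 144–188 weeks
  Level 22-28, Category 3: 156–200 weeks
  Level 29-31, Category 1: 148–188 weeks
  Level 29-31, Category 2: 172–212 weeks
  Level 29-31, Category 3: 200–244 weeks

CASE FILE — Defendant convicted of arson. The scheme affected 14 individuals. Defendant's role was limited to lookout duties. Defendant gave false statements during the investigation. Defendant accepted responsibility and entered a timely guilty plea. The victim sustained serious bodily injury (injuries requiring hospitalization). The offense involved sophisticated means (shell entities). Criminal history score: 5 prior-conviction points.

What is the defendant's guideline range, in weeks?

Base offense level for arson: 10.
S1 applies: 10 + 2 = 12.
S2 does not apply.
S3 applies: 12 + 4 = 16.
S4 applies: 16 − 2 = 14.
S5 applies (level before this adjustment is 14 < 15, so +2): 14 + 2 = 16.
S6 applies: 16 − 3 = 13.
S7 applies (level before this adjustment is 13 < 26, so +2): 13 + 2 = 15.
Final offense level: 15.
Criminal history: 5 prior points → Category 3 (4+).
Level 15 falls in the 15-21 band.
Grid: Level 15-21 × Category 3 = 156-188 weeks.

156-188 weeks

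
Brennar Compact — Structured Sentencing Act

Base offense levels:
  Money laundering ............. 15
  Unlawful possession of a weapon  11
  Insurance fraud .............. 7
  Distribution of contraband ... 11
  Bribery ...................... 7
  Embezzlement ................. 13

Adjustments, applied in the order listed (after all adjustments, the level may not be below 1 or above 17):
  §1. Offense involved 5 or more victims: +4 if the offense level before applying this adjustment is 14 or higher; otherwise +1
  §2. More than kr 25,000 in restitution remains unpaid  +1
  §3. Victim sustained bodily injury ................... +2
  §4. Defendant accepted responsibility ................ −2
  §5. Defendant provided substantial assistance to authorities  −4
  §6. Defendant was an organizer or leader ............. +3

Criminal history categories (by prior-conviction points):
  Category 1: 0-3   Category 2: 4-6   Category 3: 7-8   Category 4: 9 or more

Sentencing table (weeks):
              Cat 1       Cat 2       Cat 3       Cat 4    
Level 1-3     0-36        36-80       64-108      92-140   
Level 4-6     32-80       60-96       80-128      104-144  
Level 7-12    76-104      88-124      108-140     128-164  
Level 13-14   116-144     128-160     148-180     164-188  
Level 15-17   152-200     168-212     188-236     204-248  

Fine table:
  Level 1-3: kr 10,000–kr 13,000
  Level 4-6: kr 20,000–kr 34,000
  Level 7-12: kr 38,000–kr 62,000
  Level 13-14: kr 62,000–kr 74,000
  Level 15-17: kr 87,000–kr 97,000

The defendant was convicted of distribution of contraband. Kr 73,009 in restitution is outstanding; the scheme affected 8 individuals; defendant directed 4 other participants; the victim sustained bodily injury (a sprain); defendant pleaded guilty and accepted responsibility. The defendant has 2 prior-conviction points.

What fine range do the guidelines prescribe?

Base offense level for distribution of contraband: 11.
§1 applies (level before this adjustment is 11 < 14, so +1): 11 + 1 = 12.
§2 applies: 12 + 1 = 13.
§3 applies: 13 + 2 = 15.
§4 applies: 15 − 2 = 13.
§6 applies: 13 + 3 = 16.
Final offense level: 16.
Level 16 falls in the 15-17 band.
Fine table: Level 15-17 → kr 87,000–kr 97,000.

kr 87,000–kr 97,000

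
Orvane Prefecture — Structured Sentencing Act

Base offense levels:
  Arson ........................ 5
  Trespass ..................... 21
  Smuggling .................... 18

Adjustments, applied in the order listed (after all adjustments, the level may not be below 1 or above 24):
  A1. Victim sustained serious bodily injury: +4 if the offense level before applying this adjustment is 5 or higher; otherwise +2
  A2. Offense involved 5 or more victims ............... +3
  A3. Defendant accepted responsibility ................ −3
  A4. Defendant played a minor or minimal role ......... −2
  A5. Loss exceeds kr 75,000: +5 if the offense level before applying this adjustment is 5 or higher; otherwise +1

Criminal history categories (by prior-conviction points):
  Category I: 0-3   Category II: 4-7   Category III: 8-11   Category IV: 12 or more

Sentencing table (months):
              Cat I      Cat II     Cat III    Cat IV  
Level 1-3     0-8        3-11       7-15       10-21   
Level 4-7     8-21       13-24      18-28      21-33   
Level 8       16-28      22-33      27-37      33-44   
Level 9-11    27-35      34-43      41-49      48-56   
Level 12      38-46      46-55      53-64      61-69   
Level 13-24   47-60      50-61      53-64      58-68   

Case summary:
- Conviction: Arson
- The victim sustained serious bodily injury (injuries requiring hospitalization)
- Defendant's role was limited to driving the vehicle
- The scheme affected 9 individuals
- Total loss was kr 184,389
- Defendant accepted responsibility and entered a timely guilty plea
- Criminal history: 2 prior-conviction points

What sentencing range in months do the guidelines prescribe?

Base offense level for arson: 5.
A1 applies (level before this adjustment is 5 ≥ 5, so +4): 5 + 4 = 9.
A2 applies: 9 + 3 = 12.
A3 applies: 12 − 3 = 9.
A4 applies: 9 − 2 = 7.
A5 applies (level before this adjustment is 7 ≥ 5, so +5): 7 + 5 = 12.
Final offense level: 12.
Criminal history: 2 prior points → Category I (0-3).
Level 12 falls in the 12 band.
Grid: Level 12 × Category I = 38-46 months.

38-46 months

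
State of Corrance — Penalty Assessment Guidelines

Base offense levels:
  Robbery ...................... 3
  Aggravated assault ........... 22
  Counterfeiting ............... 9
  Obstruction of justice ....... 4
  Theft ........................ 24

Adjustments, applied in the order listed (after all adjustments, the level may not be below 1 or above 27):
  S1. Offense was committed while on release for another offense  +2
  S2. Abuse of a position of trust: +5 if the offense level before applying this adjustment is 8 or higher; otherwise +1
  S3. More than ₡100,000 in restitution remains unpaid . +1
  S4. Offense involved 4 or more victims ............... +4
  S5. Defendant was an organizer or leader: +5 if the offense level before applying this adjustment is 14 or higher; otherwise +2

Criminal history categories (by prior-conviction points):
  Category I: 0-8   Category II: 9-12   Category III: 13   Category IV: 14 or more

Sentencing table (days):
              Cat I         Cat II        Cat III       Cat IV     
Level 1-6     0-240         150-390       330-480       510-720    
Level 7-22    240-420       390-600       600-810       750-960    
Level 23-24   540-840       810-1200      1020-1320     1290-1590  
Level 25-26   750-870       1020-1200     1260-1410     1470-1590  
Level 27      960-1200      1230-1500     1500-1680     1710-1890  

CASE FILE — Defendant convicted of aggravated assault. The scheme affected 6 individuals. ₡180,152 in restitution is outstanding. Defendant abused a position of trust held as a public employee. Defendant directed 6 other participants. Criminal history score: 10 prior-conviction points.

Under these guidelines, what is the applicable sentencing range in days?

1230-1500 days

Base offense level for aggravated assault: 22.
S2 applies (level before this adjustment is 22 ≥ 8, so +5): 22 + 5 = 27.
S3 applies: 27 + 1 = 28.
S4 applies: 28 + 4 = 32.
S5 applies (level before this adjustment is 32 ≥ 14, so +5): 32 + 5 = 37.
Level 37 exceeds the maximum of 27; capped at 27.
Final offense level: 27.
Criminal history: 10 prior points → Category II (9-12).
Level 27 falls in the 27 band.
Grid: Level 27 × Category II = 1230-1500 days.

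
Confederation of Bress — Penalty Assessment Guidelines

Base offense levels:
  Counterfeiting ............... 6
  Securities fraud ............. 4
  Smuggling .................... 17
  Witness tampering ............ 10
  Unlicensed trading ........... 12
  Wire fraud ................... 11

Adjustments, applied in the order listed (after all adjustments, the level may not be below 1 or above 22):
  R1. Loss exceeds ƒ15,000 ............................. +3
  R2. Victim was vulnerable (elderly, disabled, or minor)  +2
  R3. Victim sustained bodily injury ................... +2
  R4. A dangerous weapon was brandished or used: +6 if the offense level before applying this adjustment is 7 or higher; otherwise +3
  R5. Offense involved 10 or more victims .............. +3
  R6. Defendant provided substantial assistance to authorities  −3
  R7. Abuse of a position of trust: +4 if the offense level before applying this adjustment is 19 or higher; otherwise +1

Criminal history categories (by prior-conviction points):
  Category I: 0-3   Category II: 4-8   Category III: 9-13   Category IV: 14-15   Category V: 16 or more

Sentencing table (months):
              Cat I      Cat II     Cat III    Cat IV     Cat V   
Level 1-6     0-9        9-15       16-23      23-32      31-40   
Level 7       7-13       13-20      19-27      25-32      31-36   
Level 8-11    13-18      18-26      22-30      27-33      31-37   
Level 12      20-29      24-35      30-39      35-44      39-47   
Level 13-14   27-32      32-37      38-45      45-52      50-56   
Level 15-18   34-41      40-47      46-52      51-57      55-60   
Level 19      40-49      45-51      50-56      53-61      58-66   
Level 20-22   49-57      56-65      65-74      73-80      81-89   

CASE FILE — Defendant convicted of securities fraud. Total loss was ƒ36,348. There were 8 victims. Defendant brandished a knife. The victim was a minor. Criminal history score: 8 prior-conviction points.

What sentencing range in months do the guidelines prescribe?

Base offense level for securities fraud: 4.
R1 applies: 4 + 3 = 7.
R2 applies: 7 + 2 = 9.
R3 does not apply.
R4 applies (level before this adjustment is 9 ≥ 7, so +6): 9 + 6 = 15.
R6 does not apply.
Final offense level: 15.
Criminal history: 8 prior points → Category II (4-8).
Level 15 falls in the 15-18 band.
Grid: Level 15-18 × Category II = 40-47 months.

40-47 months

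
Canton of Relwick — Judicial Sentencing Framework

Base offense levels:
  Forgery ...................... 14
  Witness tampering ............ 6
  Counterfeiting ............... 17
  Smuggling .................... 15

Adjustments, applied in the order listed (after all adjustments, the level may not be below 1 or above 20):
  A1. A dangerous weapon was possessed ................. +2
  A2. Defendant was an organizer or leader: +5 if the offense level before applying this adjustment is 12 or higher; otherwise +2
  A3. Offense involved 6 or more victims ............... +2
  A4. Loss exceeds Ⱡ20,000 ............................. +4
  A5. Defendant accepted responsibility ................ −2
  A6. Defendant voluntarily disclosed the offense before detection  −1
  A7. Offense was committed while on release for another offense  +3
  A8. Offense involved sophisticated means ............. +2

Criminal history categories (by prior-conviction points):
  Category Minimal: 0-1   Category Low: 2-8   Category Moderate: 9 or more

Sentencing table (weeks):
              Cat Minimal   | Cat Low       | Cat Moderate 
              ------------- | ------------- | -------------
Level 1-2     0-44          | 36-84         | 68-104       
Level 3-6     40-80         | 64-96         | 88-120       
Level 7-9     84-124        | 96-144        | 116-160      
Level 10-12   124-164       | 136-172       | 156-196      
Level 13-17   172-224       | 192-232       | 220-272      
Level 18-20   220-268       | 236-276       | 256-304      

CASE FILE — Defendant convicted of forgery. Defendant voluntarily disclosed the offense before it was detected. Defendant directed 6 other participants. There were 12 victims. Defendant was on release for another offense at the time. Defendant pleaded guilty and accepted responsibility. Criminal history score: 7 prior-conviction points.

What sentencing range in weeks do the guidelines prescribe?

Base offense level for forgery: 14.
A2 applies (level before this adjustment is 14 ≥ 12, so +5): 14 + 5 = 19.
A3 applies: 19 + 2 = 21.
A5 applies: 21 − 2 = 19.
A6 applies: 19 − 1 = 18.
A7 applies: 18 + 3 = 21.
A8 does not apply.
Level 21 exceeds the maximum of 20; capped at 20.
Final offense level: 20.
Criminal history: 7 prior points → Category Low (2-8).
Level 20 falls in the 18-20 band.
Grid: Level 18-20 × Category Low = 236-276 weeks.

236-276 weeks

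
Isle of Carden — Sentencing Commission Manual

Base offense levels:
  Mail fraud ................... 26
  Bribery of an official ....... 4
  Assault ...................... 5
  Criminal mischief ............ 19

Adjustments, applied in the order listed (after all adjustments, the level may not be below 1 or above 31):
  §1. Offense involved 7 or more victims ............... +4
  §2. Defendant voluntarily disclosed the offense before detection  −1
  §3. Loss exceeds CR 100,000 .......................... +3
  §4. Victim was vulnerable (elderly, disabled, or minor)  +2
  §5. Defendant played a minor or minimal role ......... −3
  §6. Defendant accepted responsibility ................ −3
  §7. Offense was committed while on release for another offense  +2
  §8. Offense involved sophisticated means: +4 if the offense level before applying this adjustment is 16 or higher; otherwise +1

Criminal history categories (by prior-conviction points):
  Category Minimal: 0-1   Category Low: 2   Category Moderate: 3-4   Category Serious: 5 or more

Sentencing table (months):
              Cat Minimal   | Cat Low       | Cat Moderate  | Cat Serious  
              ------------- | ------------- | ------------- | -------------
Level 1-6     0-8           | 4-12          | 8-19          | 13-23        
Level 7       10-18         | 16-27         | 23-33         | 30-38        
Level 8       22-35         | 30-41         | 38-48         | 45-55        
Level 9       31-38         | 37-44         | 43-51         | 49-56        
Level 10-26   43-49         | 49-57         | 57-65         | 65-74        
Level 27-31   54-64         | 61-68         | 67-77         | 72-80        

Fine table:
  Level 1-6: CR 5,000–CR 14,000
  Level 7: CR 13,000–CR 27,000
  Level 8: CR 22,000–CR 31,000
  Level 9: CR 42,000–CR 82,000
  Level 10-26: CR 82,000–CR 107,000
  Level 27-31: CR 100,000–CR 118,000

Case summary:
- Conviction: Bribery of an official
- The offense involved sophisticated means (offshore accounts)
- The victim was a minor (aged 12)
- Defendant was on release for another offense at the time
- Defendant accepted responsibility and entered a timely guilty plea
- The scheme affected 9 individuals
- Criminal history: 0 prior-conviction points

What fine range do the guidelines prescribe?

Base offense level for bribery of an official: 4.
§1 applies: 4 + 4 = 8.
§2 does not apply.
§3 does not apply.
§4 applies: 8 + 2 = 10.
§6 applies: 10 − 3 = 7.
§7 applies: 7 + 2 = 9.
§8 applies (level before this adjustment is 9 < 16, so +1): 9 + 1 = 10.
Final offense level: 10.
Level 10 falls in the 10-26 band.
Fine table: Level 10-26 → CR 82,000–CR 107,000.

CR 82,000–CR 107,000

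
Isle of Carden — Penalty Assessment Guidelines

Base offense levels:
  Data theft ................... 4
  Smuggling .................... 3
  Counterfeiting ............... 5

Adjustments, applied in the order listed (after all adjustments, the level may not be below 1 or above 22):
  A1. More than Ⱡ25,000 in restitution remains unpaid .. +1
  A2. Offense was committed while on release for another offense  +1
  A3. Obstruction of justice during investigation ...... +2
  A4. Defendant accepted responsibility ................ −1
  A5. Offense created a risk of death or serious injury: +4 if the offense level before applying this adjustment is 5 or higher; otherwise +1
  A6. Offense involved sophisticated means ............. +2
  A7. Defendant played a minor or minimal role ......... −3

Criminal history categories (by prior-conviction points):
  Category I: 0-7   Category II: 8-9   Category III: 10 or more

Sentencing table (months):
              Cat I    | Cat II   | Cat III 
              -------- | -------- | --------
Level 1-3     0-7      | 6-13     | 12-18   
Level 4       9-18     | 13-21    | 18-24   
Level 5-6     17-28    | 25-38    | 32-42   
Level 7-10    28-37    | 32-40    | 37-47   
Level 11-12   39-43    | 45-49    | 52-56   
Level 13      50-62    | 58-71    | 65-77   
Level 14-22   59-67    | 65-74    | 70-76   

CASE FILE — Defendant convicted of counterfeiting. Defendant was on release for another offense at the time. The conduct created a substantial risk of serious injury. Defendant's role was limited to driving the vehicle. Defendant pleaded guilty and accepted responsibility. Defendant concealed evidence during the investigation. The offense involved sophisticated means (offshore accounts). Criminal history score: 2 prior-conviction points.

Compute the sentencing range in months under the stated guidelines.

28-37 months

Base offense level for counterfeiting: 5.
A1 does not apply.
A2 applies: 5 + 1 = 6.
A3 applies: 6 + 2 = 8.
A4 applies: 8 − 1 = 7.
A5 applies (level before this adjustment is 7 ≥ 5, so +4): 7 + 4 = 11.
A6 applies: 11 + 2 = 13.
A7 applies: 13 − 3 = 10.
Final offense level: 10.
Criminal history: 2 prior points → Category I (0-7).
Level 10 falls in the 7-10 band.
Grid: Level 7-10 × Category I = 28-37 months.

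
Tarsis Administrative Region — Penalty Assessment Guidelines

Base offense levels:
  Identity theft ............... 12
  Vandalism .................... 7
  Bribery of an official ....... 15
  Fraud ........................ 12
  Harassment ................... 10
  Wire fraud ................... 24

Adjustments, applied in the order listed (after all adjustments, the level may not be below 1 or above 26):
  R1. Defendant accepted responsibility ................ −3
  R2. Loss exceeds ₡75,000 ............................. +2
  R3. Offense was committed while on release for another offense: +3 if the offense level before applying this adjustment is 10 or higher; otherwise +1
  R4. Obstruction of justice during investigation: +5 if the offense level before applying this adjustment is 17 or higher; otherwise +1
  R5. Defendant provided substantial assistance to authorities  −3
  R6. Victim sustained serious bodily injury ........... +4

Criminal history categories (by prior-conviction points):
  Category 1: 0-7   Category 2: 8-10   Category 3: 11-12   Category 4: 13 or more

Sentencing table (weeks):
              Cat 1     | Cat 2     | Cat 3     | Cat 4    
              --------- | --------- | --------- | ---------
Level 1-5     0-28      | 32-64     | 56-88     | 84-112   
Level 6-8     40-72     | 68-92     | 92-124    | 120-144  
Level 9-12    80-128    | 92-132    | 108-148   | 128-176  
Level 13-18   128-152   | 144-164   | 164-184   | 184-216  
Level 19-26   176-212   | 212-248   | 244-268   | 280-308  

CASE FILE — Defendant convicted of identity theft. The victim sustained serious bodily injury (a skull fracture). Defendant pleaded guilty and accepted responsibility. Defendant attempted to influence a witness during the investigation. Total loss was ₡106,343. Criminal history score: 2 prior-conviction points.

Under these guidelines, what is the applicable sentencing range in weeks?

128-152 weeks

Base offense level for identity theft: 12.
R1 applies: 12 − 3 = 9.
R2 applies: 9 + 2 = 11.
R3 does not apply.
R4 applies (level before this adjustment is 11 < 17, so +1): 11 + 1 = 12.
R6 applies: 12 + 4 = 16.
Final offense level: 16.
Criminal history: 2 prior points → Category 1 (0-7).
Level 16 falls in the 13-18 band.
Grid: Level 13-18 × Category 1 = 128-152 weeks.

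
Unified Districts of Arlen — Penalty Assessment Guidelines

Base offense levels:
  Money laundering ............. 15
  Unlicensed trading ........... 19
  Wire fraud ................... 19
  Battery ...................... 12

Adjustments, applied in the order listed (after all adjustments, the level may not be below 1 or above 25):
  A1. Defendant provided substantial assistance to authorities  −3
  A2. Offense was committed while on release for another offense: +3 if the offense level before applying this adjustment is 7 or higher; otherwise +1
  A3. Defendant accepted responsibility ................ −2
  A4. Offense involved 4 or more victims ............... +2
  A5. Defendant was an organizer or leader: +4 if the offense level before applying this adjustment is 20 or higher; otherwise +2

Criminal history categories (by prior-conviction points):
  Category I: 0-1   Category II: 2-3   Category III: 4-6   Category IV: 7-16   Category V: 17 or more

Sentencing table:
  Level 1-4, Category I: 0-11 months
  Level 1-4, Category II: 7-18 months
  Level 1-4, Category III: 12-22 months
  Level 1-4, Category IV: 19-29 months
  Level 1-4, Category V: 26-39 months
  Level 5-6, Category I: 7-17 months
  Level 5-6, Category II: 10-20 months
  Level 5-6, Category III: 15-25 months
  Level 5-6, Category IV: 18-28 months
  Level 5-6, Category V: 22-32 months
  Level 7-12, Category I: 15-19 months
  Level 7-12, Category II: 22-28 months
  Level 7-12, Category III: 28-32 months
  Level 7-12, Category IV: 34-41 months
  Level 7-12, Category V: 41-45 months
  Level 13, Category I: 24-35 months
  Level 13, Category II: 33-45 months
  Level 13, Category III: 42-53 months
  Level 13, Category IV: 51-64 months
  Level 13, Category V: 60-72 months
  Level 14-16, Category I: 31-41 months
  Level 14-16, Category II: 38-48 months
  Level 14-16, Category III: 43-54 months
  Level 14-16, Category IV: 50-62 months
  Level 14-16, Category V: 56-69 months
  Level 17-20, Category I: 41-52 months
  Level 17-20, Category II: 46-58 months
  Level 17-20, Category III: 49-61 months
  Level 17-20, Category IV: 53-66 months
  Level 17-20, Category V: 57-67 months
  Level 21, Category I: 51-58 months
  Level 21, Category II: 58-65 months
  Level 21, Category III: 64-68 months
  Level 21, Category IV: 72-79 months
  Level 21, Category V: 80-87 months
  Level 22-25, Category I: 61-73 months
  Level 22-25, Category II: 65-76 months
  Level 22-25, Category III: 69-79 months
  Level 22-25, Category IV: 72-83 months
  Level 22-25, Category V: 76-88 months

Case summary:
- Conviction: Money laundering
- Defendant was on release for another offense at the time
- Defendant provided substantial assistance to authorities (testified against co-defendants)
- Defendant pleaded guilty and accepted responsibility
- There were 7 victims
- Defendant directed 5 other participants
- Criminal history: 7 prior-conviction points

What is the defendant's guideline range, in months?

53-66 months

Base offense level for money laundering: 15.
A1 applies: 15 − 3 = 12.
A2 applies (level before this adjustment is 12 ≥ 7, so +3): 12 + 3 = 15.
A3 applies: 15 − 2 = 13.
A4 applies: 13 + 2 = 15.
A5 applies (level before this adjustment is 15 < 20, so +2): 15 + 2 = 17.
Final offense level: 17.
Criminal history: 7 prior points → Category IV (7-16).
Level 17 falls in the 17-20 band.
Grid: Level 17-20 × Category IV = 53-66 months.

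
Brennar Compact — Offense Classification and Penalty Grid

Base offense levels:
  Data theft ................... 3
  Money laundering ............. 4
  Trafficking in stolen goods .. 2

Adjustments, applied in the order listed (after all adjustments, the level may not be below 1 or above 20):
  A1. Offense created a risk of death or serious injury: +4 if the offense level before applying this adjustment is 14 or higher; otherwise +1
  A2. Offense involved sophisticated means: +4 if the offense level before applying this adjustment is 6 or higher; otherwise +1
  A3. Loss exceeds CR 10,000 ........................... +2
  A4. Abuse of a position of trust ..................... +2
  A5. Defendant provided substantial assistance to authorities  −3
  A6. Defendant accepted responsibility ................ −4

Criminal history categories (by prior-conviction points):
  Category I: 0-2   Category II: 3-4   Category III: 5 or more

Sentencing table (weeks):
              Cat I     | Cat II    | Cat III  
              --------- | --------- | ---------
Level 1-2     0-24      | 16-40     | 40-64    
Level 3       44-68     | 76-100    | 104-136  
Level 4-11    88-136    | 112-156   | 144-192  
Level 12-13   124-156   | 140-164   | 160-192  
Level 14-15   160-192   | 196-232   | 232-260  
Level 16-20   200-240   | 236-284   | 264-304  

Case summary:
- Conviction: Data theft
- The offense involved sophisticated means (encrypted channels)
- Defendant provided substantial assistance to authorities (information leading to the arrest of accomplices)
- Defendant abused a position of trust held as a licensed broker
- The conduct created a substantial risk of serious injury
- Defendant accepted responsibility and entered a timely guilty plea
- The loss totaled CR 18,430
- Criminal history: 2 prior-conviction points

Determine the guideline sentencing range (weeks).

0-24 weeks

Base offense level for data theft: 3.
A1 applies (level before this adjustment is 3 < 14, so +1): 3 + 1 = 4.
A2 applies (level before this adjustment is 4 < 6, so +1): 4 + 1 = 5.
A3 applies: 5 + 2 = 7.
A4 applies: 7 + 2 = 9.
A5 applies: 9 − 3 = 6.
A6 applies: 6 − 4 = 2.
Final offense level: 2.
Criminal history: 2 prior points → Category I (0-2).
Level 2 falls in the 1-2 band.
Grid: Level 1-2 × Category I = 0-24 weeks.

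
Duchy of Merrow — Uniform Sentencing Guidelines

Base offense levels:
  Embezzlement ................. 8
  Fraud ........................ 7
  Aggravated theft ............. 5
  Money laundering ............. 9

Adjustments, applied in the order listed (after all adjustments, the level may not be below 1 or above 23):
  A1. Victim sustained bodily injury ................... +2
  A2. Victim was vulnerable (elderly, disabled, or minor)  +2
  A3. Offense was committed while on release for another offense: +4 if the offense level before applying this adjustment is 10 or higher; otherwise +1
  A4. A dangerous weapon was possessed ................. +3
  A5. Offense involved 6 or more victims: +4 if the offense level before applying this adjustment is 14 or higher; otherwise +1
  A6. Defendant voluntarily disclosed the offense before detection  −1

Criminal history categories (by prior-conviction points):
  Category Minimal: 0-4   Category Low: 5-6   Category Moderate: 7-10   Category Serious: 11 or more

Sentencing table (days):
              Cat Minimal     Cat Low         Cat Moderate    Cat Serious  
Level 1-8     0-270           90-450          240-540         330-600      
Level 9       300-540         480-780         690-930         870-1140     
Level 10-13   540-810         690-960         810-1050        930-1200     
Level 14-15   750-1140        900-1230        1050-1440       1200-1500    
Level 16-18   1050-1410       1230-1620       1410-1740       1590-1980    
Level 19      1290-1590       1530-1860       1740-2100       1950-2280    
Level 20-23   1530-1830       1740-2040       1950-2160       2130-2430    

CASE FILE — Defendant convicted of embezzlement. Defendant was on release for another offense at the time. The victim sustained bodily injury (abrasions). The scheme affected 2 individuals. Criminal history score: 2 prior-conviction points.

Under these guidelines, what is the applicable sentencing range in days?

750-1140 days

Base offense level for embezzlement: 8.
A1 applies: 8 + 2 = 10.
A3 applies (level before this adjustment is 10 ≥ 10, so +4): 10 + 4 = 14.
A4 does not apply.
A5 does not apply.
Final offense level: 14.
Criminal history: 2 prior points → Category Minimal (0-4).
Level 14 falls in the 14-15 band.
Grid: Level 14-15 × Category Minimal = 750-1140 days.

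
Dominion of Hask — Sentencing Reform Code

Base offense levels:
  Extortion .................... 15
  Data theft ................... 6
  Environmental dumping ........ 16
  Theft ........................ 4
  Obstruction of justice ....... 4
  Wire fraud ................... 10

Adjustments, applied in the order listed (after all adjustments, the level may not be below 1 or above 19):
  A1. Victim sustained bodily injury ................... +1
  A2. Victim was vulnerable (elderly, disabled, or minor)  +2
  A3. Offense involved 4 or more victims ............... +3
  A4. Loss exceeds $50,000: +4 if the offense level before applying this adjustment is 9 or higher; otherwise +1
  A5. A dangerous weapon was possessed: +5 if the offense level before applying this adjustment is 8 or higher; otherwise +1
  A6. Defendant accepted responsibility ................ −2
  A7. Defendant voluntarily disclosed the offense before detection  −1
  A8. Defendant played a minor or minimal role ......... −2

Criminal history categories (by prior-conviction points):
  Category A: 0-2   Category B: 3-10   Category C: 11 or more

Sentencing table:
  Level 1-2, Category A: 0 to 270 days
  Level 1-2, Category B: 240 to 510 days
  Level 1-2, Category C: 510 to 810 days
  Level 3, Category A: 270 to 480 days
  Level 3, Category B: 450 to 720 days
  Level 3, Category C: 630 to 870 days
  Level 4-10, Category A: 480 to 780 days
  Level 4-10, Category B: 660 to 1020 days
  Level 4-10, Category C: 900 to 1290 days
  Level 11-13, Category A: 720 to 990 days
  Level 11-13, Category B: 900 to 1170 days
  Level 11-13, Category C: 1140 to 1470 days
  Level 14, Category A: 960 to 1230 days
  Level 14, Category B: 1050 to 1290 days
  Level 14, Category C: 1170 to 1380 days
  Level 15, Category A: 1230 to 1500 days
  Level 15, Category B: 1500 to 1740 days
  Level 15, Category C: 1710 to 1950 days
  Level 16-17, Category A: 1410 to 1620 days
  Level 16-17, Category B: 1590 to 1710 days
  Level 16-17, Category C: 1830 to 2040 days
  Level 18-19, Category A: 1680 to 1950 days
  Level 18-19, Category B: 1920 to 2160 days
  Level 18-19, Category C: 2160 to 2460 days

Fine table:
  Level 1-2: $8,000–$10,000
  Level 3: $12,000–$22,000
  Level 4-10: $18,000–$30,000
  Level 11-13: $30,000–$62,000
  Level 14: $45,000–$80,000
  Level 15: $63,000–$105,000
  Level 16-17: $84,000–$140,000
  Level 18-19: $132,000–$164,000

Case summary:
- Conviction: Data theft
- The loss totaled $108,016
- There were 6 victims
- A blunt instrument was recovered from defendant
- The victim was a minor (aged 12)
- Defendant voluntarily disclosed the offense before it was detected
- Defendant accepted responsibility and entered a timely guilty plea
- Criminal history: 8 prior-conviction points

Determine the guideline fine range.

Base offense level for data theft: 6.
A2 applies: 6 + 2 = 8.
A3 applies: 8 + 3 = 11.
A4 applies (level before this adjustment is 11 ≥ 9, so +4): 11 + 4 = 15.
A5 applies (level before this adjustment is 15 ≥ 8, so +5): 15 + 5 = 20.
A6 applies: 20 − 2 = 18.
A7 applies: 18 − 1 = 17.
A8 does not apply.
Final offense level: 17.
Level 17 falls in the 16-17 band.
Fine table: Level 16-17 → $84,000–$140,000.

$84,000–$140,000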